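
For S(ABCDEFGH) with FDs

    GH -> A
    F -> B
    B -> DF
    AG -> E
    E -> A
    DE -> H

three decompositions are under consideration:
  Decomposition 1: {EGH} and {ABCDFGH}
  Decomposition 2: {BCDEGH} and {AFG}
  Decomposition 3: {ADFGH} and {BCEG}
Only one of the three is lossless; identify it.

Decomposition 1: common = {GH}, closure = {AEGH} → lossless.
Decomposition 2: common = {G}, closure = {G} → lossy.
Decomposition 3: common = {G}, closure = {G} → lossy.

Decomposition 1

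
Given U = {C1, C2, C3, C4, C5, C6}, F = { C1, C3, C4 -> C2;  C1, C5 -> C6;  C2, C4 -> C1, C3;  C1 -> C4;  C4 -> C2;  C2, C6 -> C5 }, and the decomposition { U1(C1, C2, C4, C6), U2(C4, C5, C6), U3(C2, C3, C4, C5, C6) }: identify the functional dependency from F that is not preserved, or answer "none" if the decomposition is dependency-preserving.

none

C1, C3, C4 → C2: restricted closure across fragments reaches C2.
C1, C5 → C6: restricted closure across fragments reaches C6.
C2, C4 → C1, C3: restricted closure across fragments reaches C1, C3.
C1 → C4 lies within U1.
C4 → C2 lies within U1.
C2, C6 → C5 lies within U3.
Every dependency is enforceable on the fragments, so the decomposition is dependency-preserving.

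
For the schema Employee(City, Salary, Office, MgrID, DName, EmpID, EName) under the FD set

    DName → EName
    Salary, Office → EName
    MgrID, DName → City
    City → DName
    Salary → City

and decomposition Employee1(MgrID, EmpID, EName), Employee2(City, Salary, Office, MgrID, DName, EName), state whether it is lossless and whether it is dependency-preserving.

lossy but dependency-preserving

Lossless test: (MgrID, EName)⁺ = {MgrID, EName}, which is a superkey of neither fragment — lossy.
Dependency preservation: every FD's attributes lie within a single fragment, so each can be enforced locally — preserved.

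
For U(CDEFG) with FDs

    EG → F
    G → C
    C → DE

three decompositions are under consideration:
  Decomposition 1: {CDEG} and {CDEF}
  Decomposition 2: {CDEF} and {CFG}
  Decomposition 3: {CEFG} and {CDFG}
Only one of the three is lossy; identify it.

Decomposition 1

Decomposition 1: common = {CDE}, closure = {CDE} → lossy.
Decomposition 2: common = {CF}, closure = {CDEF} → lossless.
Decomposition 3: common = {CFG}, closure = {CDEFG} → lossless.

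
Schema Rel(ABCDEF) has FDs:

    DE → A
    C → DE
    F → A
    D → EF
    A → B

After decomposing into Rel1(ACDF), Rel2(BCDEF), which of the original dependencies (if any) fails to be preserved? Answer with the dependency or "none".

A → B

Check A → B: no single fragment contains all of {AB}, and the restricted closure of {A} across the fragments never reaches {B}.
DE → A is preserved.
C → DE is preserved.
F → A is preserved.
D → EF is preserved.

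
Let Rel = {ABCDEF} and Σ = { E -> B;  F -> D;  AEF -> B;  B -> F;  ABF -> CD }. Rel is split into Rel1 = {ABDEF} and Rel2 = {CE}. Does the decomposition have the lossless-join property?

Common attributes: Rel1 ∩ Rel2 = {E}.
Closure of {E}: E → B applies, adding B; B → F applies, adding F; F → D applies, adding D. So (E)⁺ = {BDEF}.
The closure contains neither all of Rel1 = {ABDEF} nor all of Rel2 = {CE}, so the common attributes are not a superkey of either fragment. The join is lossy.

No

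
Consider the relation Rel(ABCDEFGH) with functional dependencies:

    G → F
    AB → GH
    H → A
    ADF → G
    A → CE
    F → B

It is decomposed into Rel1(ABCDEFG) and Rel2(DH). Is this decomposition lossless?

No

Common attributes: Rel1 ∩ Rel2 = {D}.
No dependency enlarges {D}, so (D)⁺ = {D}.
The closure contains neither all of Rel1 = {ABCDEFG} nor all of Rel2 = {DH}, so the common attributes are not a superkey of either fragment. The join is lossy.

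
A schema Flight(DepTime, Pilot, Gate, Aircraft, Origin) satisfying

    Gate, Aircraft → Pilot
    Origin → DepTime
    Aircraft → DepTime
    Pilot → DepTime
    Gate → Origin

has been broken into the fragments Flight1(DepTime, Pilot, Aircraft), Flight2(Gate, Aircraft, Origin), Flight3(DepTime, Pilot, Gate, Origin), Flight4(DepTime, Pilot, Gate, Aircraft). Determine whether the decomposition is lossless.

Chase test. Columns are DepTime, Pilot, Gate, Aircraft, Origin; row i has aⱼ where attribute j ∈ Flighti, else bᵢⱼ.
Initial tableau (one row per fragment):
  row 1: a1 a2 b13 a4 b15
  row 2: b21 b22 a3 a4 a5
  row 3: a1 a2 a3 b34 a5
  row 4: a1 a2 a3 a4 b45
Rows 2 and 4 agree on Gate, Aircraft; apply Gate, Aircraft→Pilot and equate their Pilot entries.
Rows 2 and 3 agree on Origin; apply Origin→DepTime and equate their DepTime entries.
Rows 2 and 4 agree on Gate; apply Gate→Origin and equate their Origin entries.
Row 2 is now all distinguished symbols — the join is lossless.

Yes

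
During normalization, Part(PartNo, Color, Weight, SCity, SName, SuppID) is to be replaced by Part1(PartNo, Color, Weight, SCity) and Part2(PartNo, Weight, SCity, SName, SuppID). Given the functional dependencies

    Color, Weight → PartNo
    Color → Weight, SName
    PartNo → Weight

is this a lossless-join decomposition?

Common attributes: Part1 ∩ Part2 = {PartNo, Weight, SCity}.
No dependency enlarges {PartNo, Weight, SCity}, so (PartNo, Weight, SCity)⁺ = {PartNo, Weight, SCity}.
The closure contains neither all of Part1 = {PartNo, Color, Weight, SCity} nor all of Part2 = {PartNo, Weight, SCity, SName, SuppID}, so the common attributes are not a superkey of either fragment. The join is lossy.

No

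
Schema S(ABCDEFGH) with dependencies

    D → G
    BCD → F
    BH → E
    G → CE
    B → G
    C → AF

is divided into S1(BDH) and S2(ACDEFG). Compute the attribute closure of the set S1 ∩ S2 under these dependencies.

ACDEFG

S1 ∩ S2 = {D}.
D → G applies, adding G
G → CE applies, adding CE
C → AF applies, adding AF
Closure: {ACDEFG}.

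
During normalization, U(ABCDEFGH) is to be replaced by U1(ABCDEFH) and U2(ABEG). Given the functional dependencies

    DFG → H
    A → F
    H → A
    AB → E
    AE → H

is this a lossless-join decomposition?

No

Common attributes: U1 ∩ U2 = {ABE}.
Closure of {ABE}: A → F applies, adding F; AE → H applies, adding H. So (ABE)⁺ = {ABEFH}.
The closure contains neither all of U1 = {ABCDEFH} nor all of U2 = {ABEG}, so the common attributes are not a superkey of either fragment. The join is lossy.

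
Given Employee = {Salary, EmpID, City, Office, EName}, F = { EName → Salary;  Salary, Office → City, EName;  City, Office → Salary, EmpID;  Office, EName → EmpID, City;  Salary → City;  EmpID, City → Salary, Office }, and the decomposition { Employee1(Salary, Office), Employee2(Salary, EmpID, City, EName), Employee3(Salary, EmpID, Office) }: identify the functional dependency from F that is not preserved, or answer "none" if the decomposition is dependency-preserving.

Check City, Office → Salary, EmpID: no single fragment contains all of {Salary, EmpID, City, Office}, and the restricted closure of {City, Office} across the fragments never reaches {Salary, EmpID}.
EName → Salary is preserved.
Salary, Office → City, EName is preserved.
Office, EName → EmpID, City is preserved.
Salary → City is preserved.
EmpID, City → Salary, Office is preserved.

City, Office → Salary, EmpID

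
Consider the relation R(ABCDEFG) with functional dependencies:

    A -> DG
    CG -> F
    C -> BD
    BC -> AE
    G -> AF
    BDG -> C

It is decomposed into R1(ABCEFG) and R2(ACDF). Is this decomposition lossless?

Common attributes: R1 ∩ R2 = {ACF}.
Closure of {ACF}: A → DG applies, adding DG; C → BD applies, adding B; BC → AE applies, adding E. So (ACF)⁺ = {ABCDEFG}.
This closure contains every attribute of R1, so R1 ∩ R2 → R1. The join is lossless.

Yes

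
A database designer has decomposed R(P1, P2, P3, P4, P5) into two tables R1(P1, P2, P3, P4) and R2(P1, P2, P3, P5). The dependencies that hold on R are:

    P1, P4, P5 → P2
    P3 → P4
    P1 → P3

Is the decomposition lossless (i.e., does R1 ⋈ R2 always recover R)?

Common attributes: R1 ∩ R2 = {P1, P2, P3}.
Closure of {P1, P2, P3}: P3 → P4 applies, adding P4. So (P1, P2, P3)⁺ = {P1, P2, P3, P4}.
This closure contains every attribute of R1, so R1 ∩ R2 → R1. The join is lossless.

Yes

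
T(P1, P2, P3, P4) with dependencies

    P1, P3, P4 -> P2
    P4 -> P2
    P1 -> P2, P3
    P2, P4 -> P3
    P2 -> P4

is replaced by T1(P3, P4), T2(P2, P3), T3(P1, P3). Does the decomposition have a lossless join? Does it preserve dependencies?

Lossless test (chase): applying each FD to every pair of rows produces no changes in the tableau, so no row becomes fully distinguished — the join is lossy.
Dependency preservation: the restricted closure of {P1, P3, P4} across the fragments never reaches {P2}, so P1, P3, P4 → P2 cannot be enforced without a join — not preserved.

lossy and not dependency-preserving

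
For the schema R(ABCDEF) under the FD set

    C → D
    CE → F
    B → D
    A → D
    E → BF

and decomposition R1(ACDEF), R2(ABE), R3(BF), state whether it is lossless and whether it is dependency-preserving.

Lossless test (chase): Rows 2 and 3 agree on B; apply B→D and equate their D entries. Rows 1 and 2 agree on A; apply A→D and equate their D entries. Rows 1 and 2 agree on E; apply E→BF and equate their BF entries. Row 1 is now all distinguished symbols — the join is lossless.
Dependency preservation: the restricted closure of {B} across the fragments never reaches {D}, so B → D cannot be enforced without a join — not preserved.

lossless but not dependency-preserving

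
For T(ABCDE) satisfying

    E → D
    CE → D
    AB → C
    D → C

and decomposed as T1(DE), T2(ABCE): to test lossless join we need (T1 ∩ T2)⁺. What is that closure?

CDE

T1 ∩ T2 = {E}.
E → D applies, adding D
D → C applies, adding C
Closure: {CDE}.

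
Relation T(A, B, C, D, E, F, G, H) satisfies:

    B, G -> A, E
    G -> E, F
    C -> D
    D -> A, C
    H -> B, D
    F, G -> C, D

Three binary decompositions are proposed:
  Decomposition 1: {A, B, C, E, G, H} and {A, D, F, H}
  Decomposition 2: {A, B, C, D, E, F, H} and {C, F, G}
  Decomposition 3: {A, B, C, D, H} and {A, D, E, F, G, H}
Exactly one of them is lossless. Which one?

Decomposition 3

Decomposition 1: common = {A, H}, closure = {A, B, C, D, H} → lossy.
Decomposition 2: common = {C, F}, closure = {A, C, D, F} → lossy.
Decomposition 3: common = {A, D, H}, closure = {A, B, C, D, H} → lossless.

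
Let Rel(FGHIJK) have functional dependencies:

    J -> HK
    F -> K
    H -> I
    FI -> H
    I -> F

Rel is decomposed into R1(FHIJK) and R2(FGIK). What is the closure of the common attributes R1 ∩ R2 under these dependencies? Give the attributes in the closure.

R1 ∩ R2 = {FIK}.
FI → H applies, adding H
Closure: {FHIK}.

FHIK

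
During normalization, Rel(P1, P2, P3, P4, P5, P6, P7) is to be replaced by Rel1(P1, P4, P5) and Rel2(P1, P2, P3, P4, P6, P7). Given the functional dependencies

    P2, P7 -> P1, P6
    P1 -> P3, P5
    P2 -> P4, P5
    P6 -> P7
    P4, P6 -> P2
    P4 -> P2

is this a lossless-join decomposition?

Common attributes: Rel1 ∩ Rel2 = {P1, P4}.
Closure of {P1, P4}: P1 → P3, P5 applies, adding P3, P5; P4 → P2 applies, adding P2. So (P1, P4)⁺ = {P1, P2, P3, P4, P5}.
This closure contains every attribute of Rel1, so Rel1 ∩ Rel2 → Rel1. The join is lossless.

Yes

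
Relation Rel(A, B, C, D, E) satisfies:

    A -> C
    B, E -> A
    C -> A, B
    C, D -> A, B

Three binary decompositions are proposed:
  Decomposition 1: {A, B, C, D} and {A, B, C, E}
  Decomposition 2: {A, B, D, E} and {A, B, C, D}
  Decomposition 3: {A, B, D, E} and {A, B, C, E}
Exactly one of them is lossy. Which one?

Decomposition 1

Decomposition 1: common = {A, B, C}, closure = {A, B, C} → lossy.
Decomposition 2: common = {A, B, D}, closure = {A, B, C, D} → lossless.
Decomposition 3: common = {A, B, E}, closure = {A, B, C, E} → lossless.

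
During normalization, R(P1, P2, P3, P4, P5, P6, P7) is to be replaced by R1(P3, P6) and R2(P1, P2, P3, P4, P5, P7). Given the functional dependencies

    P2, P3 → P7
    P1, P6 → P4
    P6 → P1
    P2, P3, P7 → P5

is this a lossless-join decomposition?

No

Common attributes: R1 ∩ R2 = {P3}.
No dependency enlarges {P3}, so (P3)⁺ = {P3}.
The closure contains neither all of R1 = {P3, P6} nor all of R2 = {P1, P2, P3, P4, P5, P7}, so the common attributes are not a superkey of either fragment. The join is lossy.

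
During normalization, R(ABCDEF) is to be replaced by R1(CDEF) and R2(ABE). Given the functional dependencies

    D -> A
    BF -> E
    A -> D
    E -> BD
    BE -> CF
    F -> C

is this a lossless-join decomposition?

Yes

Common attributes: R1 ∩ R2 = {E}.
Closure of {E}: E → BD applies, adding BD; BE → CF applies, adding CF; D → A applies, adding A. So (E)⁺ = {ABCDEF}.
This closure contains every attribute of R1, so R1 ∩ R2 → R1. The join is lossless.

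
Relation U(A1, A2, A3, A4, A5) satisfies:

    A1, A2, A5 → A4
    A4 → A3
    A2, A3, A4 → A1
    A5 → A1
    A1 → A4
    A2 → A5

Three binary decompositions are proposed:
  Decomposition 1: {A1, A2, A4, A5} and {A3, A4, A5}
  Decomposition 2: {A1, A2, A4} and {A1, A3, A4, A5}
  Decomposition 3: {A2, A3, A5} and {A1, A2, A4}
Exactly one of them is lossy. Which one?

Decomposition 2

Decomposition 1: common = {A4, A5}, closure = {A1, A3, A4, A5} → lossless.
Decomposition 2: common = {A1, A4}, closure = {A1, A3, A4} → lossy.
Decomposition 3: common = {A2}, closure = {A1, A2, A3, A4, A5} → lossless.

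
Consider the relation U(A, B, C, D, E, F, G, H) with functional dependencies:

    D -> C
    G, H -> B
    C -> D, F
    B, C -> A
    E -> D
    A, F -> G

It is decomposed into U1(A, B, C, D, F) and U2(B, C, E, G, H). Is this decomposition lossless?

Common attributes: U1 ∩ U2 = {B, C}.
Closure of {B, C}: C → D, F applies, adding D, F; B, C → A applies, adding A; A, F → G applies, adding G. So (B, C)⁺ = {A, B, C, D, F, G}.
This closure contains every attribute of U1, so U1 ∩ U2 → U1. The join is lossless.

Yes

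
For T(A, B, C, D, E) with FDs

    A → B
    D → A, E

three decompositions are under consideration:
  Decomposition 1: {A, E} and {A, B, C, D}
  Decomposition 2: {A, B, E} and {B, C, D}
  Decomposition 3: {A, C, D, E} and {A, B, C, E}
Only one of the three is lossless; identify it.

Decomposition 1: common = {A}, closure = {A, B} → lossy.
Decomposition 2: common = {B}, closure = {B} → lossy.
Decomposition 3: common = {A, C, E}, closure = {A, B, C, E} → lossless.

Decomposition 3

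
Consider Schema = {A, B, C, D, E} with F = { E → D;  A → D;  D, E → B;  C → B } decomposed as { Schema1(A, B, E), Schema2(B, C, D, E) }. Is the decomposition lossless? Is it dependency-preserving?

lossy and not dependency-preserving

Lossless test: (B, E)⁺ = {B, D, E}, which is a superkey of neither fragment — lossy.
Dependency preservation: the restricted closure of {A} across the fragments never reaches {D}, so A → D cannot be enforced without a join — not preserved.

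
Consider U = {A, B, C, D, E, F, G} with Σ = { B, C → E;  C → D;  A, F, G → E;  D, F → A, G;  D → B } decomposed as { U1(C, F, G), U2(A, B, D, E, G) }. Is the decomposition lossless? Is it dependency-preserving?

Lossless test: (G)⁺ = {G}, which is a superkey of neither fragment — lossy.
Dependency preservation: the restricted closure of {B, C} across the fragments never reaches {E}, so B, C → E cannot be enforced without a join — not preserved.

lossy and not dependency-preserving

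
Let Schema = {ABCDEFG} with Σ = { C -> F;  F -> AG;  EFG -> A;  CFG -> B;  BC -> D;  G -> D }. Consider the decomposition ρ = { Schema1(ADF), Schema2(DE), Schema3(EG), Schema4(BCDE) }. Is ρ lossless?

No

Chase test. Columns are ABCDEFG; row i has aⱼ where attribute j ∈ Schemai, else bᵢⱼ.
Initial tableau (one row per fragment):
  row 1: a1 b12 b13 a4 b15 a6 b17
  row 2: b21 b22 b23 a4 a5 b26 b27
  row 3: b31 b32 b33 b34 a5 b36 a7
  row 4: b41 a2 a3 a4 a5 b46 b47
No row becomes fully distinguished — the join is lossy.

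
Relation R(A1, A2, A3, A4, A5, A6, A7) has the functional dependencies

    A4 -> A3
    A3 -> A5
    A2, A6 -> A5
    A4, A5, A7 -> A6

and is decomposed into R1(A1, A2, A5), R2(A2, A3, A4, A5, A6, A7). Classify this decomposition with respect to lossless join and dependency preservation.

lossy but dependency-preserving

Lossless test: (A2, A5)⁺ = {A2, A5}, which is a superkey of neither fragment — lossy.
Dependency preservation: every FD's attributes lie within a single fragment, so each can be enforced locally — preserved.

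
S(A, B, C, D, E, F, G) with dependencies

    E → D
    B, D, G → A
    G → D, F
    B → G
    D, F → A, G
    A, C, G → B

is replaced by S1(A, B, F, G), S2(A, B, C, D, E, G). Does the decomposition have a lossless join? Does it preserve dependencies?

lossless but not dependency-preserving

Lossless test: (A, B, G)⁺ = {A, B, D, F, G}, which contains all of one fragment — lossless.
Dependency preservation: the restricted closure of {D, F} across the fragments never reaches {A, G}, so D, F → A, G cannot be enforced without a join — not preserved.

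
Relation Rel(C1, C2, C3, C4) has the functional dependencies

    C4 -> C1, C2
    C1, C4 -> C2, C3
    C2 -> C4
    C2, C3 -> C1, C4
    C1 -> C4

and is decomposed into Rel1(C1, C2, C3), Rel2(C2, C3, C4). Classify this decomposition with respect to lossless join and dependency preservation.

lossless and dependency-preserving

Lossless test: (C2, C3)⁺ = {C1, C2, C3, C4}, which contains all of one fragment — lossless.
Dependency preservation: C4 → C1, C2; C1, C4 → C2, C3; C2, C3 → C1, C4; C1 → C4 are not contained in any single fragment, but the restricted closure of each left-hand side across the fragments still reaches the right-hand side; the remaining FDs each lie inside some fragment. All dependencies are preserved.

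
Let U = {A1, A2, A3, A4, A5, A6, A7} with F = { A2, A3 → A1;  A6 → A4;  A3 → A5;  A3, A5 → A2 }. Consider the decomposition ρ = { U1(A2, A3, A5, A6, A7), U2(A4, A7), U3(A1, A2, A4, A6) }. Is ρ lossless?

Chase test. Columns are A1, A2, A3, A4, A5, A6, A7; row i has aⱼ where attribute j ∈ Ui, else bᵢⱼ.
Initial tableau (one row per fragment):
  row 1: b11 a2 a3 b14 a5 a6 a7
  row 2: b21 b22 b23 a4 b25 b26 a7
  row 3: a1 a2 b33 a4 b35 a6 b37
Rows 1 and 3 agree on A6; apply A6→A4 and equate their A4 entries.
No row becomes fully distinguished — the join is lossy.

No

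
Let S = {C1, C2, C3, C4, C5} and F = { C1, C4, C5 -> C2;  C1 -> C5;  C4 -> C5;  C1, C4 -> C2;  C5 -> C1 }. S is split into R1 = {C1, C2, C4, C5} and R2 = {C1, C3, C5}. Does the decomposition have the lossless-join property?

Common attributes: R1 ∩ R2 = {C1, C5}.
No dependency enlarges {C1, C5}, so (C1, C5)⁺ = {C1, C5}.
The closure contains neither all of R1 = {C1, C2, C4, C5} nor all of R2 = {C1, C3, C5}, so the common attributes are not a superkey of either fragment. The join is lossy.

No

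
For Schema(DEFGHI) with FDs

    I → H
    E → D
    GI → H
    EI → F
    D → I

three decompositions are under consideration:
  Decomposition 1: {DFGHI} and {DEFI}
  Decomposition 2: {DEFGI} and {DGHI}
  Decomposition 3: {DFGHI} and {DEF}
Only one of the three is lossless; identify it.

Decomposition 1: common = {DFI}, closure = {DFHI} → lossy.
Decomposition 2: common = {DGI}, closure = {DGHI} → lossless.
Decomposition 3: common = {DF}, closure = {DFHI} → lossy.

Decomposition 2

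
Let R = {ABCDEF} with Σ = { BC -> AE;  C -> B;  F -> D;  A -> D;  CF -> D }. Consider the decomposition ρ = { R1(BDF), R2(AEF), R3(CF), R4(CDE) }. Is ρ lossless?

No

Chase test. Columns are ABCDEF; row i has aⱼ where attribute j ∈ Ri, else bᵢⱼ.
Initial tableau (one row per fragment):
  row 1: b11 a2 b13 a4 b15 a6
  row 2: a1 b22 b23 b24 a5 a6
  row 3: b31 b32 a3 b34 b35 a6
  row 4: b41 b42 a3 a4 a5 b46
Rows 3 and 4 agree on C; apply C→B and equate their B entries.
Rows 1 and 2 agree on F; apply F→D and equate their D entries.
Rows 1 and 3 agree on F; apply F→D and equate their D entries.
Rows 3 and 4 agree on BC; apply BC→AE and equate their AE entries.
No row becomes fully distinguished — the join is lossy.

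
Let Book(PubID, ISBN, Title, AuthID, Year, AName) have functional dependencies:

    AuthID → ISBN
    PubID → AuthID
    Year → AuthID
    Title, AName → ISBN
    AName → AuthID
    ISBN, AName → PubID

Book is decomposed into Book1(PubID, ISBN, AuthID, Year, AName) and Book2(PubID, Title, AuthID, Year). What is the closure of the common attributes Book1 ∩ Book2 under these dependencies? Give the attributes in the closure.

Book1 ∩ Book2 = {PubID, AuthID, Year}.
AuthID → ISBN applies, adding ISBN
Closure: {PubID, ISBN, AuthID, Year}.

PubID, ISBN, AuthID, Year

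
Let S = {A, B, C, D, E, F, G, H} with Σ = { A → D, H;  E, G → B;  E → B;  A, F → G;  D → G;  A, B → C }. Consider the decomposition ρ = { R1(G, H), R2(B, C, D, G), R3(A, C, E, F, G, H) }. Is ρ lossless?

No

Chase test. Columns are A, B, C, D, E, F, G, H; row i has aⱼ where attribute j ∈ Ri, else bᵢⱼ.
Initial tableau (one row per fragment):
  row 1: b11 b12 b13 b14 b15 b16 a7 a8
  row 2: b21 a2 a3 a4 b25 b26 a7 b28
  row 3: a1 b32 a3 b34 a5 a6 a7 a8
No row becomes fully distinguished — the join is lossy.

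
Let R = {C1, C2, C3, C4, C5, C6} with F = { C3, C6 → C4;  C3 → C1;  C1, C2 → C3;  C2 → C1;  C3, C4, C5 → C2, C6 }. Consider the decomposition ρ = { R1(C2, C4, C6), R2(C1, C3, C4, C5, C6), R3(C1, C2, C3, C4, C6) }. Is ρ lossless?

No

Chase test. Columns are C1, C2, C3, C4, C5, C6; row i has aⱼ where attribute j ∈ Ri, else bᵢⱼ.
Initial tableau (one row per fragment):
  row 1: b11 a2 b13 a4 b15 a6
  row 2: a1 b22 a3 a4 a5 a6
  row 3: a1 a2 a3 a4 b35 a6
Rows 1 and 3 agree on C2; apply C2→C1 and equate their C1 entries.
Rows 1 and 3 agree on C1, C2; apply C1, C2→C3 and equate their C3 entries.
No row becomes fully distinguished — the join is lossy.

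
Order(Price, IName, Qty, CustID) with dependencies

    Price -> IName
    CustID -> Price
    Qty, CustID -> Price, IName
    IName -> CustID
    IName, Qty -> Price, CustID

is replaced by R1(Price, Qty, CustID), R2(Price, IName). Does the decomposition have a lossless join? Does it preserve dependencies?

lossless and dependency-preserving

Lossless test: (Price)⁺ = {Price, IName, CustID}, which contains all of one fragment — lossless.
Dependency preservation: Qty, CustID → Price, IName; IName → CustID; IName, Qty → Price, CustID are not contained in any single fragment, but the restricted closure of each left-hand side across the fragments still reaches the right-hand side; the remaining FDs each lie inside some fragment. All dependencies are preserved.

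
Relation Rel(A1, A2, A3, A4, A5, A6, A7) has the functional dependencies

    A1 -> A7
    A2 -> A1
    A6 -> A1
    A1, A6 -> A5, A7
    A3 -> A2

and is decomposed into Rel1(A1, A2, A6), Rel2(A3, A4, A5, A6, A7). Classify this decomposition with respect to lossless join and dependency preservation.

Lossless test: (A6)⁺ = {A1, A5, A6, A7}, which is a superkey of neither fragment — lossy.
Dependency preservation: the restricted closure of {A1} across the fragments never reaches {A7}, so A1 → A7 cannot be enforced without a join — not preserved.

lossy and not dependency-preserving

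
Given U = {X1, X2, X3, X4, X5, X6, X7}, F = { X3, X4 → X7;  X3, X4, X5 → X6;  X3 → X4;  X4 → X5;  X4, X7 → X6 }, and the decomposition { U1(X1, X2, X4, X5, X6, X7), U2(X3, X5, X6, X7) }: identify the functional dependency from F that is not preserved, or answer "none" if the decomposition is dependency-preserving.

X3 → X4

Check X3 → X4: no single fragment contains all of {X3, X4}, and the restricted closure of {X3} across the fragments never reaches {X4}.
X3, X4 → X7 is preserved.
X3, X4, X5 → X6 is preserved.
X4 → X5 is preserved.
X4, X7 → X6 is preserved.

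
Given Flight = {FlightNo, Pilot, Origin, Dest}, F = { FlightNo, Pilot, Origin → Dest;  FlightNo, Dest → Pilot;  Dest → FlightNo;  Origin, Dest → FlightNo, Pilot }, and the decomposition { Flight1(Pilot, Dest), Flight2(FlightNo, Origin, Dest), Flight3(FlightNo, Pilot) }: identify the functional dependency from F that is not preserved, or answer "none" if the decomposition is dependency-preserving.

FlightNo, Pilot, Origin → Dest

Check FlightNo, Pilot, Origin → Dest: no single fragment contains all of {FlightNo, Pilot, Origin, Dest}, and the restricted closure of {FlightNo, Pilot, Origin} across the fragments never reaches {Dest}.
FlightNo, Dest → Pilot is preserved.
Dest → FlightNo is preserved.
Origin, Dest → FlightNo, Pilot is preserved.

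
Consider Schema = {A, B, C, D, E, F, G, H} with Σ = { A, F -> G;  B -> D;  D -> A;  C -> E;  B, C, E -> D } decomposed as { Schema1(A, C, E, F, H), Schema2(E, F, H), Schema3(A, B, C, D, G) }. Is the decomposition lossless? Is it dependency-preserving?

lossy and not dependency-preserving

Lossless test (chase): Rows 1 and 3 agree on C; apply C→E and equate their E entries. No row becomes fully distinguished — the join is lossy.
Dependency preservation: the restricted closure of {A, F} across the fragments never reaches {G}, so A, F → G cannot be enforced without a join — not preserved.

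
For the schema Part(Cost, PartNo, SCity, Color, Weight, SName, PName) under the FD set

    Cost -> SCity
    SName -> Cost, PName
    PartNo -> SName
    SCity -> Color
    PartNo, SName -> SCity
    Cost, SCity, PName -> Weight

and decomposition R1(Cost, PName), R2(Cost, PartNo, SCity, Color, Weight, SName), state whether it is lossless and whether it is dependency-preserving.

lossy and not dependency-preserving

Lossless test: (Cost)⁺ = {Cost, SCity, Color}, which is a superkey of neither fragment — lossy.
Dependency preservation: the restricted closure of {SName} across the fragments never reaches {Cost, PName}, so SName → Cost, PName cannot be enforced without a join — not preserved.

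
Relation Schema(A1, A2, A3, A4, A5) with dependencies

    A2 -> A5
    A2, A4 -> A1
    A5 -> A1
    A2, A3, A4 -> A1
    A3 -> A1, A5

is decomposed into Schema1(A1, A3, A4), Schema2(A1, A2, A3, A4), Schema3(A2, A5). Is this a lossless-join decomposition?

Chase test. Columns are A1, A2, A3, A4, A5; row i has aⱼ where attribute j ∈ Schemai, else bᵢⱼ.
Initial tableau (one row per fragment):
  row 1: a1 b12 a3 a4 b15
  row 2: a1 a2 a3 a4 b25
  row 3: b31 a2 b33 b34 a5
Rows 2 and 3 agree on A2; apply A2→A5 and equate their A5 entries.
Rows 2 and 3 agree on A5; apply A5→A1 and equate their A1 entries.
Rows 1 and 2 agree on A3; apply A3→A1, A5 and equate their A1, A5 entries.
Row 2 is now all distinguished symbols — the join is lossless.

Yes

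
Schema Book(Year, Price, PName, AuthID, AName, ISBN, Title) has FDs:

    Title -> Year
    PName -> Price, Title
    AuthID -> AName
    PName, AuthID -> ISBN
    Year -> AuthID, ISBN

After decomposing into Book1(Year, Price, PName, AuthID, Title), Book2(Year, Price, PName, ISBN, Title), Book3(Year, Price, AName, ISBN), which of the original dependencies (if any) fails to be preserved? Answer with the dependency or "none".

AuthID -> AName

Check AuthID → AName: no single fragment contains all of {AuthID, AName}, and the restricted closure of {AuthID} across the fragments never reaches {AName}.
Title → Year is preserved.
PName → Price, Title is preserved.
PName, AuthID → ISBN is preserved.
Year → AuthID, ISBN is preserved.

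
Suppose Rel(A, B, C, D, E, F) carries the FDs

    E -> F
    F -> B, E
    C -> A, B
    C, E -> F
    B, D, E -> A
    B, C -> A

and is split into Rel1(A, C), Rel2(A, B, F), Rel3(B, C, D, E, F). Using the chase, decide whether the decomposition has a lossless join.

Chase test. Columns are A, B, C, D, E, F; row i has aⱼ where attribute j ∈ Reli, else bᵢⱼ.
Initial tableau (one row per fragment):
  row 1: a1 b12 a3 b14 b15 b16
  row 2: a1 a2 b23 b24 b25 a6
  row 3: b31 a2 a3 a4 a5 a6
Rows 2 and 3 agree on F; apply F→B, E and equate their B, E entries.
Rows 1 and 3 agree on C; apply C→A, B and equate their A, B entries.
Row 3 is now all distinguished symbols — the join is lossless.

Yes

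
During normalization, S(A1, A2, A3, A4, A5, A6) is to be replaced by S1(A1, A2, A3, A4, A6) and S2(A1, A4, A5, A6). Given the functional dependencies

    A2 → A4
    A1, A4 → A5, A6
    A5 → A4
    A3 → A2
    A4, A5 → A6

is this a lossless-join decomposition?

Common attributes: S1 ∩ S2 = {A1, A4, A6}.
Closure of {A1, A4, A6}: A1, A4 → A5, A6 applies, adding A5. So (A1, A4, A6)⁺ = {A1, A4, A5, A6}.
This closure contains every attribute of S2, so S1 ∩ S2 → S2. The join is lossless.

Yes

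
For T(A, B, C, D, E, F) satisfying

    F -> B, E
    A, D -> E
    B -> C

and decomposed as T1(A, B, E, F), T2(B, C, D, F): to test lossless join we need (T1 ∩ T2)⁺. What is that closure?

B, C, E, F

T1 ∩ T2 = {B, F}.
F → B, E applies, adding E
B → C applies, adding C
Closure: {B, C, E, F}.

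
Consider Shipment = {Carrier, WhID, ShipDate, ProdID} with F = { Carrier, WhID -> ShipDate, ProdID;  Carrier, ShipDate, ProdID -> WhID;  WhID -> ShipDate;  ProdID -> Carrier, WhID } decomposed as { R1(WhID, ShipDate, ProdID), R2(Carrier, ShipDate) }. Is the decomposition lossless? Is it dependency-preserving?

lossy and not dependency-preserving

Lossless test: (ShipDate)⁺ = {ShipDate}, which is a superkey of neither fragment — lossy.
Dependency preservation: the restricted closure of {Carrier, WhID} across the fragments never reaches {ShipDate, ProdID}, so Carrier, WhID → ShipDate, ProdID cannot be enforced without a join — not preserved.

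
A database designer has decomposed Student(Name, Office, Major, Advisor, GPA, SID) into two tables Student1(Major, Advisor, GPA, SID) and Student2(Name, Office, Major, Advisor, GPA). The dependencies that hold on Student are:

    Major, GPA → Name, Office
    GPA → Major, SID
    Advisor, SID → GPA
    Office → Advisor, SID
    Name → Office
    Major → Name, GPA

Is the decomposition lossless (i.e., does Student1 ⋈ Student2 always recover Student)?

Yes

Common attributes: Student1 ∩ Student2 = {Major, Advisor, GPA}.
Closure of {Major, Advisor, GPA}: Major, GPA → Name, Office applies, adding Name, Office; GPA → Major, SID applies, adding SID. So (Major, Advisor, GPA)⁺ = {Name, Office, Major, Advisor, GPA, SID}.
This closure contains every attribute of Student1, so Student1 ∩ Student2 → Student1. The join is lossless.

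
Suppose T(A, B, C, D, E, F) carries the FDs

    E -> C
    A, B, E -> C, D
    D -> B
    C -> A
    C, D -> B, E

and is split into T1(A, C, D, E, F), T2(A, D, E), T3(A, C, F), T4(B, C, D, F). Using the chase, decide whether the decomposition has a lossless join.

Chase test. Columns are A, B, C, D, E, F; row i has aⱼ where attribute j ∈ Ti, else bᵢⱼ.
Initial tableau (one row per fragment):
  row 1: a1 b12 a3 a4 a5 a6
  row 2: a1 b22 b23 a4 a5 b26
  row 3: a1 b32 a3 b34 b35 a6
  row 4: b41 a2 a3 a4 b45 a6
Rows 1 and 2 agree on E; apply E→C and equate their C entries.
Rows 1 and 2 agree on D; apply D→B and equate their B entries.
Rows 1 and 4 agree on D; apply D→B and equate their B entries.
Rows 1 and 4 agree on C; apply C→A and equate their A entries.
Rows 1 and 4 agree on C, D; apply C, D→B, E and equate their B, E entries.
Row 1 is now all distinguished symbols — the join is lossless.

Yes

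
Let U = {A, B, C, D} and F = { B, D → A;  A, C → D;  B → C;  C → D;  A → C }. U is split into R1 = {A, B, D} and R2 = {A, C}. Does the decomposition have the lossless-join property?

Yes

Common attributes: R1 ∩ R2 = {A}.
Closure of {A}: A → C applies, adding C; A, C → D applies, adding D. So (A)⁺ = {A, C, D}.
This closure contains every attribute of R2, so R1 ∩ R2 → R2. The join is lossless.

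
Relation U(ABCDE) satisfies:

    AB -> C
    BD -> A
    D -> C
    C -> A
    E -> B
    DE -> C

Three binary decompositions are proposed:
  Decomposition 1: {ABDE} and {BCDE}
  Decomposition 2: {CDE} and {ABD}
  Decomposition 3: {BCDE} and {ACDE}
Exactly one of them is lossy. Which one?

Decomposition 1: common = {BDE}, closure = {ABCDE} → lossless.
Decomposition 2: common = {D}, closure = {ACD} → lossy.
Decomposition 3: common = {CDE}, closure = {ABCDE} → lossless.

Decomposition 2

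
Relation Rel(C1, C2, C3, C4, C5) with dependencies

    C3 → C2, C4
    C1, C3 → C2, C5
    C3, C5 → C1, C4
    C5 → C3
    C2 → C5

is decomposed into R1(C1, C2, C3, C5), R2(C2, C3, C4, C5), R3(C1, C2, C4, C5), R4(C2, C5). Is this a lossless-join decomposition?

Yes

Chase test. Columns are C1, C2, C3, C4, C5; row i has aⱼ where attribute j ∈ Ri, else bᵢⱼ.
Initial tableau (one row per fragment):
  row 1: a1 a2 a3 b14 a5
  row 2: b21 a2 a3 a4 a5
  row 3: a1 a2 b33 a4 a5
  row 4: b41 a2 b43 b44 a5
Rows 1 and 2 agree on C3; apply C3→C2, C4 and equate their C2, C4 entries.
Rows 1 and 2 agree on C3, C5; apply C3, C5→C1, C4 and equate their C1, C4 entries.
Rows 1 and 3 agree on C5; apply C5→C3 and equate their C3 entries.
Rows 1 and 4 agree on C5; apply C5→C3 and equate their C3 entries.
Rows 1 and 4 agree on C3; apply C3→C2, C4 and equate their C2, C4 entries.
Rows 1 and 4 agree on C3, C5; apply C3, C5→C1, C4 and equate their C1, C4 entries.
Row 1 is now all distinguished symbols — the join is lossless.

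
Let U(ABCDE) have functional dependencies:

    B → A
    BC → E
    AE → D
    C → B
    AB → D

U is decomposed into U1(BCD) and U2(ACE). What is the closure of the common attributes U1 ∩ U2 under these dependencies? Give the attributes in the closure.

ABCDE

U1 ∩ U2 = {C}.
C → B applies, adding B
B → A applies, adding A
BC → E applies, adding E
AE → D applies, adding D
Closure: {ABCDE}.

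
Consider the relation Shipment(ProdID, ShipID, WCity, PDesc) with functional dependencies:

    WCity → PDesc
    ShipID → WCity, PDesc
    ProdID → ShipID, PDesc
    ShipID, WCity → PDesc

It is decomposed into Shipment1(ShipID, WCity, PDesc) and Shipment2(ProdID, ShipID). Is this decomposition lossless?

Common attributes: Shipment1 ∩ Shipment2 = {ShipID}.
Closure of {ShipID}: ShipID → WCity, PDesc applies, adding WCity, PDesc. So (ShipID)⁺ = {ShipID, WCity, PDesc}.
This closure contains every attribute of Shipment1, so Shipment1 ∩ Shipment2 → Shipment1. The join is lossless.

Yes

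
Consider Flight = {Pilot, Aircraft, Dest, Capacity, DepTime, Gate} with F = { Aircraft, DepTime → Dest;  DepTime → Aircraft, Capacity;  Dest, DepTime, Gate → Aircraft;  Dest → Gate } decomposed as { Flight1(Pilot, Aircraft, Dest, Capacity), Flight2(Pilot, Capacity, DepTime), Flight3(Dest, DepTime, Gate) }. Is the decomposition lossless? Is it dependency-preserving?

lossy and not dependency-preserving

Lossless test (chase): Rows 2 and 3 agree on DepTime; apply DepTime→Aircraft, Capacity and equate their Aircraft, Capacity entries. Rows 1 and 3 agree on Dest; apply Dest→Gate and equate their Gate entries. Rows 2 and 3 agree on Aircraft, DepTime; apply Aircraft, DepTime→Dest and equate their Dest entries. Rows 1 and 2 agree on Dest; apply Dest→Gate and equate their Gate entries. No row becomes fully distinguished — the join is lossy.
Dependency preservation: the restricted closure of {DepTime} across the fragments never reaches {Aircraft, Capacity}, so DepTime → Aircraft, Capacity cannot be enforced without a join — not preserved.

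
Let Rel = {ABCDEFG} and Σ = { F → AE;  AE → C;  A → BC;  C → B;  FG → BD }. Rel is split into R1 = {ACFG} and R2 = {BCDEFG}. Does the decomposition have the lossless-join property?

Yes

Common attributes: R1 ∩ R2 = {CFG}.
Closure of {CFG}: F → AE applies, adding AE; A → BC applies, adding B; FG → BD applies, adding D. So (CFG)⁺ = {ABCDEFG}.
This closure contains every attribute of R1, so R1 ∩ R2 → R1. The join is lossless.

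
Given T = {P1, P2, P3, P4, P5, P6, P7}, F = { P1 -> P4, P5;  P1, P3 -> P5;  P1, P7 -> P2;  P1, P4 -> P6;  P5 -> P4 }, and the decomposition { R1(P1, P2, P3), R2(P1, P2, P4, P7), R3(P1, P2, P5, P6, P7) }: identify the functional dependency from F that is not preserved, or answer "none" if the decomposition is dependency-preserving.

P5 -> P4

Check P5 → P4: no single fragment contains all of {P4, P5}, and the restricted closure of {P5} across the fragments never reaches {P4}.
P1 → P4, P5 is preserved.
P1, P3 → P5 is preserved.
P1, P7 → P2 is preserved.
P1, P4 → P6 is preserved.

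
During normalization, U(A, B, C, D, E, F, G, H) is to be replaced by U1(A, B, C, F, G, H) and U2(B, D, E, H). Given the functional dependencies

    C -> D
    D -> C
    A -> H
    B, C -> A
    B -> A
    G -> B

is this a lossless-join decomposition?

Common attributes: U1 ∩ U2 = {B, H}.
Closure of {B, H}: B → A applies, adding A. So (B, H)⁺ = {A, B, H}.
The closure contains neither all of U1 = {A, B, C, F, G, H} nor all of U2 = {B, D, E, H}, so the common attributes are not a superkey of either fragment. The join is lossy.

No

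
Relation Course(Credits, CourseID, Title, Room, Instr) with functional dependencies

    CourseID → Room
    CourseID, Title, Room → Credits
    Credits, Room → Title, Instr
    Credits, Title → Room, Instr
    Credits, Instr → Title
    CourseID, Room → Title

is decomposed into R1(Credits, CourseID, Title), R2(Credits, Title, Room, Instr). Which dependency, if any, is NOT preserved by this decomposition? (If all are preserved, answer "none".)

CourseID → Room: restricted closure across fragments reaches Room.
CourseID, Title, Room → Credits: restricted closure across fragments reaches Credits.
Credits, Room → Title, Instr lies within R2.
Credits, Title → Room, Instr lies within R2.
Credits, Instr → Title lies within R2.
CourseID, Room → Title: restricted closure across fragments reaches Title.
Every dependency is enforceable on the fragments, so the decomposition is dependency-preserving.

none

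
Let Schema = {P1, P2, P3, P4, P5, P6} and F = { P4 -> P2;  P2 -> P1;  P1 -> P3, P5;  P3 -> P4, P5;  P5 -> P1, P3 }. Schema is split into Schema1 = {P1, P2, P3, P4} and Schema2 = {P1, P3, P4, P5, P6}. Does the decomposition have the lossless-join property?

Yes

Common attributes: Schema1 ∩ Schema2 = {P1, P3, P4}.
Closure of {P1, P3, P4}: P4 → P2 applies, adding P2; P1 → P3, P5 applies, adding P5. So (P1, P3, P4)⁺ = {P1, P2, P3, P4, P5}.
This closure contains every attribute of Schema1, so Schema1 ∩ Schema2 → Schema1. The join is lossless.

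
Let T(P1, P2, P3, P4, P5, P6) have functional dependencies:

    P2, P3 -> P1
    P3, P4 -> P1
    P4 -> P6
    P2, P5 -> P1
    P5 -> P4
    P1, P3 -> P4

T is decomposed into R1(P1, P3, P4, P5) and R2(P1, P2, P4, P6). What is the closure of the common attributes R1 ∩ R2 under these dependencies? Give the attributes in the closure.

P1, P4, P6

R1 ∩ R2 = {P1, P4}.
P4 → P6 applies, adding P6
Closure: {P1, P4, P6}.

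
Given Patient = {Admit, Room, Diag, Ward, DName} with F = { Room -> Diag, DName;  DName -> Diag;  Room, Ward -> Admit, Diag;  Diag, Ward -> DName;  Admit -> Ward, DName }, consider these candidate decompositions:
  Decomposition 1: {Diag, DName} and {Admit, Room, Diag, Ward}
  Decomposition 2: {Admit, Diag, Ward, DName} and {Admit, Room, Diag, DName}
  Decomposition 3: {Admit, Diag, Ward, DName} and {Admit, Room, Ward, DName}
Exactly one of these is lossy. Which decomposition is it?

Decomposition 1: common = {Diag}, closure = {Diag} → lossy.
Decomposition 2: common = {Admit, Diag, DName}, closure = {Admit, Diag, Ward, DName} → lossless.
Decomposition 3: common = {Admit, Ward, DName}, closure = {Admit, Diag, Ward, DName} → lossless.

Decomposition 1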